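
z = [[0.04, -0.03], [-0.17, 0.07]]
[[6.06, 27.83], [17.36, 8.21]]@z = [[-4.49, 1.77], [-0.7, 0.05]]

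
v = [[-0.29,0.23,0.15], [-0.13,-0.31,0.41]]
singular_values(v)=[0.54, 0.39]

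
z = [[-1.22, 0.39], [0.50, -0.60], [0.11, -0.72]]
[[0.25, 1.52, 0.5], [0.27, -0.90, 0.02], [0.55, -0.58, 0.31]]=z@[[-0.47, -1.04, -0.58], [-0.84, 0.64, -0.52]]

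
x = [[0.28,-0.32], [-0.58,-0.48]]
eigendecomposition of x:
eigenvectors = [[0.85, 0.32], [-0.52, 0.95]]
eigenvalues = [0.47, -0.67]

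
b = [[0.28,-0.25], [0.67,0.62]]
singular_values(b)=[0.91, 0.37]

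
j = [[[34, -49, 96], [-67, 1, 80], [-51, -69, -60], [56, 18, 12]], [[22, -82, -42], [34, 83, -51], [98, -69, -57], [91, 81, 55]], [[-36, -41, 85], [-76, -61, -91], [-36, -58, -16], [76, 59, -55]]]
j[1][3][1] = 81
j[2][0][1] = -41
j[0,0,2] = 96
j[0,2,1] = -69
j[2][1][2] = -91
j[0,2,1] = -69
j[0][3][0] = 56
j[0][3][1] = 18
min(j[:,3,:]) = -55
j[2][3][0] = 76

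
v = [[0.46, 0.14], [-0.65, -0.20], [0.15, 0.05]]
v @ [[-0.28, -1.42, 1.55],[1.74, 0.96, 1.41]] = [[0.11, -0.52, 0.91],[-0.17, 0.73, -1.29],[0.04, -0.16, 0.30]]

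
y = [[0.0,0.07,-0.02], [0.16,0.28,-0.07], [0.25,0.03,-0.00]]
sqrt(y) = [[-0.00, 0.13, -0.05], [0.62, 0.43, -0.06], [1.70, -0.29, 0.26]]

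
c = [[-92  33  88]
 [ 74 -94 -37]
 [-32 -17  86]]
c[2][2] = 86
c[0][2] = 88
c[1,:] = [74, -94, -37]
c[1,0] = 74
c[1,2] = -37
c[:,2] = [88, -37, 86]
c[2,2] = 86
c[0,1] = 33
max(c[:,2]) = 88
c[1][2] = -37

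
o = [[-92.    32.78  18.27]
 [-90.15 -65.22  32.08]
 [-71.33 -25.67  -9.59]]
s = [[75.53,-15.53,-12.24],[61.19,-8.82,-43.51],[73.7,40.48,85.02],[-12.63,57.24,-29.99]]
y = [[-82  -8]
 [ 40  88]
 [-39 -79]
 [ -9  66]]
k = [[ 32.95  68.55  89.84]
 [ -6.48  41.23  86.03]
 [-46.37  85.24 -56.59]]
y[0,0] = -82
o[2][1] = -25.67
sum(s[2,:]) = 199.2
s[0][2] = -12.24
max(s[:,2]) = 85.02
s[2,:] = [73.7, 40.48, 85.02]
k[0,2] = 89.84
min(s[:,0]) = -12.63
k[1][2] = 86.03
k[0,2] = 89.84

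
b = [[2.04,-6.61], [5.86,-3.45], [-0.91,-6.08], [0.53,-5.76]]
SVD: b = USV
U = [[0.59, -0.02], [0.44, 0.83], [0.47, -0.50], [0.48, -0.23]]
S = [11.66, 5.43]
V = [[0.31, -0.95], [0.95, 0.31]]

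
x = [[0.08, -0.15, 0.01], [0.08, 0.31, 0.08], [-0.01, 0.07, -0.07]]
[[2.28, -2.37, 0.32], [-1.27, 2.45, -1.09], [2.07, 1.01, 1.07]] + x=[[2.36, -2.52, 0.33], [-1.19, 2.76, -1.01], [2.06, 1.08, 1.0]]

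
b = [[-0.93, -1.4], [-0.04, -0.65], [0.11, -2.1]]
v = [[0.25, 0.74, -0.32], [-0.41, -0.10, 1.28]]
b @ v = [[0.34,-0.55,-1.49], [0.26,0.04,-0.82], [0.89,0.29,-2.72]]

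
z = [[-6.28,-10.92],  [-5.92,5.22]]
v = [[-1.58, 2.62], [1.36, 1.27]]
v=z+[[4.7,  13.54], [7.28,  -3.95]]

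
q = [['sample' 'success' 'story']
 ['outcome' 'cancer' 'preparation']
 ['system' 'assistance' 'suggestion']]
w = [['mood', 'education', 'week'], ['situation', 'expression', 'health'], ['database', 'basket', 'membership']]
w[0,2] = 'week'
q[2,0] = 'system'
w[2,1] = 'basket'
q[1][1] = 'cancer'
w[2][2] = 'membership'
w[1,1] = 'expression'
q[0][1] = 'success'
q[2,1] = 'assistance'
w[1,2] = 'health'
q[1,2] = 'preparation'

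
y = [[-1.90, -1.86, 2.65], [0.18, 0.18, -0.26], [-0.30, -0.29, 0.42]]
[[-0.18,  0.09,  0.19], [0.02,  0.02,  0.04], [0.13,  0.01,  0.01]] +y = [[-2.08, -1.77, 2.84], [0.20, 0.20, -0.22], [-0.17, -0.28, 0.43]]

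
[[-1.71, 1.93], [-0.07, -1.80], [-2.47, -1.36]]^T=[[-1.71,-0.07,-2.47],  [1.93,-1.8,-1.36]]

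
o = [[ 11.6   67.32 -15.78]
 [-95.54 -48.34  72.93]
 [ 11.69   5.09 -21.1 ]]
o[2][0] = 11.69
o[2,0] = 11.69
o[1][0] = -95.54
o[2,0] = 11.69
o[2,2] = -21.1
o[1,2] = 72.93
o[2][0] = 11.69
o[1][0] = -95.54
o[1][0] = -95.54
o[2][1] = 5.09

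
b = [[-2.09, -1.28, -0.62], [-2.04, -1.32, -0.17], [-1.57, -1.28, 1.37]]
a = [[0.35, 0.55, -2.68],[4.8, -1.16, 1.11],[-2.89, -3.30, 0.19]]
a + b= [[-1.74, -0.73, -3.30], [2.76, -2.48, 0.94], [-4.46, -4.58, 1.56]]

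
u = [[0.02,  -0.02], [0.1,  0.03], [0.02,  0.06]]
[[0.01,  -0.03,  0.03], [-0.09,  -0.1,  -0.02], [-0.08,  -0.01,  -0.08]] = u @ [[-0.51, -1.07, 0.23], [-1.18, 0.26, -1.41]]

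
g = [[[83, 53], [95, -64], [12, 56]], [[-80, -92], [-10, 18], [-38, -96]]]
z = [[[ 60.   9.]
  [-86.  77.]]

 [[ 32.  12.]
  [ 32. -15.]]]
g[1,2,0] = -38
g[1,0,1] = -92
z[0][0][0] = 60.0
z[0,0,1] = 9.0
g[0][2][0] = 12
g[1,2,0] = -38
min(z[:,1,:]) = -86.0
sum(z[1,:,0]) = 64.0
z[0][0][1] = 9.0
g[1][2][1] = -96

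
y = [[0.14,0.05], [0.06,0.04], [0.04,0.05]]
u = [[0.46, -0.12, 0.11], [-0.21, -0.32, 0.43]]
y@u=[[0.05, -0.03, 0.04], [0.02, -0.02, 0.02], [0.01, -0.02, 0.03]]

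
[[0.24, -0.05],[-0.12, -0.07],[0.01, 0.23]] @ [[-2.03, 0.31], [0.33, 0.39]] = [[-0.50, 0.05], [0.22, -0.06], [0.06, 0.09]]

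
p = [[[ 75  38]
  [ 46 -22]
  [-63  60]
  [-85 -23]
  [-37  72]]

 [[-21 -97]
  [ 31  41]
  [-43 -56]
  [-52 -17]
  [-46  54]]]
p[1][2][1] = -56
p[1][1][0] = 31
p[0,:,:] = [[75, 38], [46, -22], [-63, 60], [-85, -23], [-37, 72]]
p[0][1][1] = -22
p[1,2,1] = -56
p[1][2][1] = -56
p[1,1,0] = 31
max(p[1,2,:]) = -43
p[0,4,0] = -37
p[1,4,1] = 54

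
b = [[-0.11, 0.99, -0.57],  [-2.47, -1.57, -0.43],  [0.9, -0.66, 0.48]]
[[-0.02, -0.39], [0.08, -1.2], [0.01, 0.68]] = b @ [[0.01, 0.46], [-0.05, -0.08], [-0.06, 0.45]]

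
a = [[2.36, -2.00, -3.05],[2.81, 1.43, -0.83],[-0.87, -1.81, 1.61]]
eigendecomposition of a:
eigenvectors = [[(0.4+0j), -0.64+0.00j, -0.64-0.00j], [0.65+0.00j, 0.17+0.59j, (0.17-0.59j)], [-0.64+0.00j, -0.46+0.07j, -0.46-0.07j]]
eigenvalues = [(3.99+0j), (0.7+2.2j), (0.7-2.2j)]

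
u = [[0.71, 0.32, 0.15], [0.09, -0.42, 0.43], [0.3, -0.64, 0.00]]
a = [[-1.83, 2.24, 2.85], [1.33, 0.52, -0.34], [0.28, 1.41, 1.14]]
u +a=[[-1.12, 2.56, 3.0], [1.42, 0.1, 0.09], [0.58, 0.77, 1.14]]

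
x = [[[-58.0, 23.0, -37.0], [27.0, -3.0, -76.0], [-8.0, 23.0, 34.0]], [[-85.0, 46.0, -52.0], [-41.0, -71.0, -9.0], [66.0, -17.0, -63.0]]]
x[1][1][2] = -9.0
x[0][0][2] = -37.0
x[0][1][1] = -3.0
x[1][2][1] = -17.0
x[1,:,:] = [[-85.0, 46.0, -52.0], [-41.0, -71.0, -9.0], [66.0, -17.0, -63.0]]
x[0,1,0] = 27.0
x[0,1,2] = -76.0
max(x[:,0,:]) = 46.0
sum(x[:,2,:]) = 35.0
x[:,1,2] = [-76.0, -9.0]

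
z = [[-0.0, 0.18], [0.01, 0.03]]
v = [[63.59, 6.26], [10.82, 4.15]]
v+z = [[63.59, 6.44], [10.83, 4.18]]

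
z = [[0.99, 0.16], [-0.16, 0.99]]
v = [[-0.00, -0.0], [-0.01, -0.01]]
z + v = [[0.99, 0.16],[-0.17, 0.98]]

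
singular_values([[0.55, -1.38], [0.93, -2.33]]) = [2.92, 0.0]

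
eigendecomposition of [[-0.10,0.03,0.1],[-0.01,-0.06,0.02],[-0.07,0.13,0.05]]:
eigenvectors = [[-0.75, -0.8, -0.91], [-0.11, -0.10, -0.42], [-0.65, -0.59, -0.07]]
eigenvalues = [-0.01, -0.02, -0.08]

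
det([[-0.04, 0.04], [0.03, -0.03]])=-0.000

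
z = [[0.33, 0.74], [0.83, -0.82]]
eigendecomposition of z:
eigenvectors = [[0.88, -0.43], [0.47, 0.90]]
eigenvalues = [0.73, -1.22]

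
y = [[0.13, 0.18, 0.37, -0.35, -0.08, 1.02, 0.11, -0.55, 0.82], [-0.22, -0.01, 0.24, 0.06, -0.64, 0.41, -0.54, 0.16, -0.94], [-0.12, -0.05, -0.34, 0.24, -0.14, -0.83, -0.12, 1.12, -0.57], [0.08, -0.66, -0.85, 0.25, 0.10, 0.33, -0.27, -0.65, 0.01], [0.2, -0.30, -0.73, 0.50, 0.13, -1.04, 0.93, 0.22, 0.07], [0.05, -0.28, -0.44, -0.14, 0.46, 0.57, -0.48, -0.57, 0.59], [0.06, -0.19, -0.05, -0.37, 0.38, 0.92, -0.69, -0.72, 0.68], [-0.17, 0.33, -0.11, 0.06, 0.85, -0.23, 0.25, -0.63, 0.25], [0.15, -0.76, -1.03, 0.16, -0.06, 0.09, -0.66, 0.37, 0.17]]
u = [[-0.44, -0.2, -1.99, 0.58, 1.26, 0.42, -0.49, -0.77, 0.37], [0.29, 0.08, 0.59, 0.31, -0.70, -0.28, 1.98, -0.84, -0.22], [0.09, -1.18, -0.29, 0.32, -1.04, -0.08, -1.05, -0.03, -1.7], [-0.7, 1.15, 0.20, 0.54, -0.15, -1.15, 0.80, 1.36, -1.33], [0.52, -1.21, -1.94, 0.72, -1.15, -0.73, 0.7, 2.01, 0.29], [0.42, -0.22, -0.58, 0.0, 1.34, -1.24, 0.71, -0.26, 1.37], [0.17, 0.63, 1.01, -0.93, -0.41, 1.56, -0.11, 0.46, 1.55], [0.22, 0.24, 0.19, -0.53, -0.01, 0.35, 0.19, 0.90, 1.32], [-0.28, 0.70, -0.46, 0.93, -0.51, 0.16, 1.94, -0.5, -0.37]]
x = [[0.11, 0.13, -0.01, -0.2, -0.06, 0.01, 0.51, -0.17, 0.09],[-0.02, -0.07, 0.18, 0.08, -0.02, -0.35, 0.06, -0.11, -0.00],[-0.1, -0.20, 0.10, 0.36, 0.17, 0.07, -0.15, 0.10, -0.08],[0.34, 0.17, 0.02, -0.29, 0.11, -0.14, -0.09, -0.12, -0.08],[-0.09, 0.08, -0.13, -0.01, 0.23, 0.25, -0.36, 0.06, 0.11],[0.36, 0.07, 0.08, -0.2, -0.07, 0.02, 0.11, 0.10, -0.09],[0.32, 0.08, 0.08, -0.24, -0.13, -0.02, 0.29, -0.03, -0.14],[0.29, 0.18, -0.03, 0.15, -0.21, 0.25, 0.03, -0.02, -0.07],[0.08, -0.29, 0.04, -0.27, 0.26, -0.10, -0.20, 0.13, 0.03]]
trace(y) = -0.42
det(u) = -0.00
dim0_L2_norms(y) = [0.43, 1.17, 1.68, 0.83, 1.24, 2.08, 1.57, 1.85, 1.67]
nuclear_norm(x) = 3.71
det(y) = 0.00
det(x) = 0.00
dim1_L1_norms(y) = [3.61, 3.22, 3.53, 3.2, 4.12, 3.58, 4.06, 2.88, 3.45]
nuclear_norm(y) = 9.34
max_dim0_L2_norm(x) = 0.75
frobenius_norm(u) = 7.94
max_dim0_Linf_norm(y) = 1.12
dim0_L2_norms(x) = [0.68, 0.47, 0.27, 0.67, 0.48, 0.53, 0.75, 0.31, 0.26]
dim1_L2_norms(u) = [2.7, 2.4, 2.58, 2.78, 3.53, 2.52, 2.75, 1.77, 2.47]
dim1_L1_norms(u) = [6.52, 5.29, 5.78, 7.38, 9.27, 6.14, 6.83, 3.95, 5.85]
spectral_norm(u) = 4.20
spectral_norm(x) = 1.05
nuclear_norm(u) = 19.02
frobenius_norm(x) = 1.57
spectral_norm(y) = 3.03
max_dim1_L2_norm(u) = 3.53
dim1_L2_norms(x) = [0.61, 0.43, 0.51, 0.54, 0.54, 0.47, 0.54, 0.5, 0.55]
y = x @ u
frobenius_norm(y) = 4.43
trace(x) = 0.40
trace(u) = -2.08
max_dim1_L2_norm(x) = 0.61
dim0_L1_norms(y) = [1.18, 2.76, 4.16, 2.13, 2.84, 5.44, 4.05, 4.99, 4.1]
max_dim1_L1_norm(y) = 4.12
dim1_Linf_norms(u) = [1.99, 1.98, 1.7, 1.36, 2.01, 1.37, 1.56, 1.32, 1.94]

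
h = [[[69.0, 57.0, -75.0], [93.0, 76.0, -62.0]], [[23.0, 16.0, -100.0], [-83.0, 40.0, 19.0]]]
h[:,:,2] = [[-75.0, -62.0], [-100.0, 19.0]]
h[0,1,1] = 76.0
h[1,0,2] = -100.0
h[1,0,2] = -100.0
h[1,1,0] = -83.0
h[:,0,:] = [[69.0, 57.0, -75.0], [23.0, 16.0, -100.0]]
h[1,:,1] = [16.0, 40.0]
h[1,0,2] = -100.0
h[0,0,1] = 57.0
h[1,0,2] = -100.0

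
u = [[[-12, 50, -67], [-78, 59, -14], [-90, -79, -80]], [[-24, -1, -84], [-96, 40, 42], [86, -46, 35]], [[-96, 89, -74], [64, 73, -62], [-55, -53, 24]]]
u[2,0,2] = -74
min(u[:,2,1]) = -79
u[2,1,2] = -62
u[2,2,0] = -55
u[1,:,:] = [[-24, -1, -84], [-96, 40, 42], [86, -46, 35]]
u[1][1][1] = 40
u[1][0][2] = -84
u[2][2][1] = -53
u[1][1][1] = 40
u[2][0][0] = -96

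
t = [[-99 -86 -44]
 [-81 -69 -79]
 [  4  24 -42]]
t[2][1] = 24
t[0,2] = -44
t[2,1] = 24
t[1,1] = -69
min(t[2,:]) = -42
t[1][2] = -79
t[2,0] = 4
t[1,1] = -69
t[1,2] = -79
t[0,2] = -44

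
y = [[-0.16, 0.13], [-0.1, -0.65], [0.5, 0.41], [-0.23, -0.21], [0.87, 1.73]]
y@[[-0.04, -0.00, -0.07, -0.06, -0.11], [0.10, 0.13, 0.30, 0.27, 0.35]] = [[0.02,0.02,0.05,0.04,0.06], [-0.06,-0.08,-0.19,-0.17,-0.22], [0.02,0.05,0.09,0.08,0.09], [-0.01,-0.03,-0.05,-0.04,-0.05], [0.14,0.22,0.46,0.41,0.51]]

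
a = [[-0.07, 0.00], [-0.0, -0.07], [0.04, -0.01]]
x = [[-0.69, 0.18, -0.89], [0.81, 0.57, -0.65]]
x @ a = [[0.01, -0.0], [-0.08, -0.03]]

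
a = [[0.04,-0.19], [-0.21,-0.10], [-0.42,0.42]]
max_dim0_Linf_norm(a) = 0.42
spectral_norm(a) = 0.62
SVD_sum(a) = [[0.11, -0.12], [-0.05, 0.05], [-0.42, 0.42]] + [[-0.07, -0.07], [-0.16, -0.15], [-0.00, -0.00]]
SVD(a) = [[-0.26, -0.44], [0.13, -0.9], [0.96, -0.00]] @ diag([0.6207254809489781, 0.24351566130468835]) @ [[-0.71, 0.71], [0.71, 0.71]]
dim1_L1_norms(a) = [0.23, 0.31, 0.84]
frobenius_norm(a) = 0.67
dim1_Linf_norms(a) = [0.19, 0.21, 0.42]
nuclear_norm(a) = 0.86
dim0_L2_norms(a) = [0.47, 0.47]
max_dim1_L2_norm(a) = 0.59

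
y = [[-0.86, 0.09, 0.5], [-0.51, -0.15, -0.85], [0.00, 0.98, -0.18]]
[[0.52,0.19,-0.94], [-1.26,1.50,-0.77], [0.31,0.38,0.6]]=y@[[0.19, -0.93, 1.20],[0.55, 0.16, 0.63],[1.27, -1.24, 0.07]]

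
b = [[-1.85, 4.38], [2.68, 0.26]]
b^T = [[-1.85, 2.68], [4.38, 0.26]]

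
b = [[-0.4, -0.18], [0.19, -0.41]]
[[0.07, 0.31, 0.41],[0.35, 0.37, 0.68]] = b @ [[0.18, -0.31, -0.24],[-0.77, -1.05, -1.77]]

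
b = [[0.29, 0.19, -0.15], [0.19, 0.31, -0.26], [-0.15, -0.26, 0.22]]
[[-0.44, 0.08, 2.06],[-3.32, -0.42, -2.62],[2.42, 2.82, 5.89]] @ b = [[-0.42,  -0.59,  0.50], [-0.65,  -0.08,  0.03], [0.35,  -0.2,  0.20]]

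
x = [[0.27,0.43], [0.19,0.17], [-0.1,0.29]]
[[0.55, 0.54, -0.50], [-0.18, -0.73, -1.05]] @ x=[[0.30, 0.18],[-0.08, -0.51]]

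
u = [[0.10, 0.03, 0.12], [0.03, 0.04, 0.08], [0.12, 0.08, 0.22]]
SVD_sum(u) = [[0.08, 0.05, 0.13], [0.05, 0.03, 0.08], [0.13, 0.08, 0.22]] + [[0.02, -0.02, -0.01], [-0.02, 0.01, 0.01], [-0.01, 0.01, 0.0]] + [[0.00, 0.00, -0.0], [0.00, 0.0, -0.00], [-0.00, -0.00, 0.00]]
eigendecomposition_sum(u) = [[0.08, 0.05, 0.13], [0.05, 0.03, 0.08], [0.13, 0.08, 0.22]] + [[0.02, -0.02, -0.01], [-0.02, 0.01, 0.01], [-0.01, 0.01, 0.00]] + [[0.0, 0.00, -0.0],  [0.00, 0.00, -0.0],  [-0.00, -0.0, 0.0]]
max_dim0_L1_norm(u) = 0.42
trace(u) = 0.36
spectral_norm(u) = 0.32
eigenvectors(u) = [[-0.49, -0.79, -0.38], [-0.29, 0.55, -0.78], [-0.82, 0.27, 0.50]]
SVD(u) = [[-0.49, 0.79, -0.38], [-0.29, -0.55, -0.78], [-0.82, -0.27, 0.50]] @ diag([0.3193969075310506, 0.037054305717325445, 0.0035487867516239536]) @ [[-0.49, -0.29, -0.82], [0.79, -0.55, -0.27], [-0.38, -0.78, 0.50]]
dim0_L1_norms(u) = [0.25, 0.15, 0.42]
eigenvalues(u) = [0.32, 0.04, 0.0]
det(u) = 0.00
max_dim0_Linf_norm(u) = 0.22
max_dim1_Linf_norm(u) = 0.22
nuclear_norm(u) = 0.36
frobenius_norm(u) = 0.32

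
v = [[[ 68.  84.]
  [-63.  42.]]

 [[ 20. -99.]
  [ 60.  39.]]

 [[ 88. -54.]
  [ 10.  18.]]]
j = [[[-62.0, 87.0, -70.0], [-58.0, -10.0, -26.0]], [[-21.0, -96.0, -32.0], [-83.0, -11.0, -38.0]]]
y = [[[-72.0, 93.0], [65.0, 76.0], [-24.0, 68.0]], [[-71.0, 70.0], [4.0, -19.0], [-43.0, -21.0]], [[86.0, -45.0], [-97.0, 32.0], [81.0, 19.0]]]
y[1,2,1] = -21.0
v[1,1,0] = 60.0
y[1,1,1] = -19.0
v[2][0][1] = -54.0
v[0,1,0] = -63.0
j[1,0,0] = -21.0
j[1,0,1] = -96.0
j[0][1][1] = -10.0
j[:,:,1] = [[87.0, -10.0], [-96.0, -11.0]]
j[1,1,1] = -11.0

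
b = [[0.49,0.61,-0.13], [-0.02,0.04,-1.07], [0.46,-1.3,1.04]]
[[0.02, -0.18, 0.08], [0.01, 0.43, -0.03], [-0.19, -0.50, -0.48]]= b @ [[-0.1, -0.39, -0.23],[0.11, -0.07, 0.32],[-0.00, -0.40, 0.04]]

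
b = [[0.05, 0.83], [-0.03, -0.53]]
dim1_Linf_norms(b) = [0.83, 0.53]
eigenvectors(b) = [[1.0, -0.84], [-0.06, 0.54]]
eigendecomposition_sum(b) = [[0.0, 0.01],  [-0.00, -0.00]] + [[0.05, 0.82], [-0.03, -0.53]]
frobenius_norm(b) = 0.99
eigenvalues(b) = [0.0, -0.48]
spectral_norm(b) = 0.99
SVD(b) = [[-0.84, 0.54], [0.54, 0.84]] @ diag([0.9865076631712304, 0.0016218829916197902]) @ [[-0.06, -1.00], [1.00, -0.06]]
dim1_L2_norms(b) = [0.83, 0.53]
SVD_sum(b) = [[0.05, 0.83], [-0.03, -0.53]] + [[0.00, -0.00], [0.00, -0.00]]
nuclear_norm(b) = 0.99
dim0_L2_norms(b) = [0.06, 0.98]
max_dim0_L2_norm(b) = 0.98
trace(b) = -0.48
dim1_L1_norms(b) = [0.88, 0.56]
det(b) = -0.00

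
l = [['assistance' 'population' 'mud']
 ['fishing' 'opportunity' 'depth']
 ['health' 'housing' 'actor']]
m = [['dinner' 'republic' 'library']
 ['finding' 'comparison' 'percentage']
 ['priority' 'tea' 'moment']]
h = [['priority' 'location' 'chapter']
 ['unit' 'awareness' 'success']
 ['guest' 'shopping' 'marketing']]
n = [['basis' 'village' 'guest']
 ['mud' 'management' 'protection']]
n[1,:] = ['mud', 'management', 'protection']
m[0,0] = 'dinner'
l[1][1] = 'opportunity'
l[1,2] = 'depth'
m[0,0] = 'dinner'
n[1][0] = 'mud'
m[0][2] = 'library'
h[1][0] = 'unit'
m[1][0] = 'finding'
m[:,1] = ['republic', 'comparison', 'tea']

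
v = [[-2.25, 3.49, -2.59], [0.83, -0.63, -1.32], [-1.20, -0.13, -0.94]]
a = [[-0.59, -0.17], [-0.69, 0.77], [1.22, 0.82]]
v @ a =[[-4.24, 0.95], [-1.67, -1.71], [-0.35, -0.67]]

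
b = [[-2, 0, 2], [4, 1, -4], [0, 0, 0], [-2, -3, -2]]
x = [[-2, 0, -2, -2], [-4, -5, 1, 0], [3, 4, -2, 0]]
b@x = [[10, 8, 0, 4], [-24, -21, 1, -8], [0, 0, 0, 0], [10, 7, 5, 4]]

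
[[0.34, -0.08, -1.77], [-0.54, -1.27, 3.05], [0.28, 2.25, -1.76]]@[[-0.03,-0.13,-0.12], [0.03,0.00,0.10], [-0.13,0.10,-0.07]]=[[0.22, -0.22, 0.08], [-0.42, 0.38, -0.28], [0.29, -0.21, 0.31]]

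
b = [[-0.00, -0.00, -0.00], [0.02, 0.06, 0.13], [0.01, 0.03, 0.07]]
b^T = [[-0.00, 0.02, 0.01], [-0.0, 0.06, 0.03], [-0.0, 0.13, 0.07]]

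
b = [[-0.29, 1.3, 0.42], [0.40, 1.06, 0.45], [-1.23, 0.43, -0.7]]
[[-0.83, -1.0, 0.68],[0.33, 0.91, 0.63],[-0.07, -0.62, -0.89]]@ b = [[-1.0, -1.85, -1.27], [-0.51, 1.66, 0.11], [0.87, -1.13, 0.31]]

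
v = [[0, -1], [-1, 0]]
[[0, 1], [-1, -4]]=v @ [[1, 4], [0, -1]]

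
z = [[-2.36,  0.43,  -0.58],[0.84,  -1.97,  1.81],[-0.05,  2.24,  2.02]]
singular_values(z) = [3.33, 3.0, 1.72]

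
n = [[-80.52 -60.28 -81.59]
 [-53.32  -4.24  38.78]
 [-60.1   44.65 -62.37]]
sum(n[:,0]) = -193.94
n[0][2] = -81.59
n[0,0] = -80.52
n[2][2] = -62.37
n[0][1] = -60.28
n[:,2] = [-81.59, 38.78, -62.37]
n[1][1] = -4.24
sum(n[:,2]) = -105.18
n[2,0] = -60.1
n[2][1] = 44.65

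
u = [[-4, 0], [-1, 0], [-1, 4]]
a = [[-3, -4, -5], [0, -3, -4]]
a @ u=[[21, -20], [7, -16]]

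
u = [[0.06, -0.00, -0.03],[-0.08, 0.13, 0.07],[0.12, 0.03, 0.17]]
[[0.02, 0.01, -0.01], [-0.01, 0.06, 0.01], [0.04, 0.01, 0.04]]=u@[[0.3, 0.09, -0.02], [0.09, 0.58, -0.1], [-0.02, -0.10, 0.28]]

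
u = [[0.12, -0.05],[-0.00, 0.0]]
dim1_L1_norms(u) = [0.17, 0.0]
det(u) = 0.00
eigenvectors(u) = [[1.00, 0.38], [0.00, 0.92]]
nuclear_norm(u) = 0.13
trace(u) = 0.12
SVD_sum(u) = [[0.12, -0.05], [0.00, 0.00]] + [[0.0, 0.0], [0.00, 0.00]]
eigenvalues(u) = [0.12, 0.0]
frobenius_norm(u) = 0.13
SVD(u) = [[1.0, 0.0], [0.00, 1.00]] @ diag([0.12999999999999998, 0.0]) @ [[0.92, -0.38], [0.38, 0.92]]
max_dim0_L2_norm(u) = 0.12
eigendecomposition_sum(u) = [[0.12, -0.05], [0.00, 0.0]] + [[0.0, 0.00], [0.0, 0.00]]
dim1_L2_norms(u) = [0.13, 0.0]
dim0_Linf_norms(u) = [0.12, 0.05]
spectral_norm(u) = 0.13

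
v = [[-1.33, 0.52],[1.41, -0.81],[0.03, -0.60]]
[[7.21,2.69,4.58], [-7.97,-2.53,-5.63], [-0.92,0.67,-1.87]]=v@[[-4.92, -2.51, -2.27],[1.28, -1.25, 3.00]]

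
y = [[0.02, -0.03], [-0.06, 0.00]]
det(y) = -0.00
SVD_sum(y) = [[0.02,-0.0], [-0.06,0.01]] + [[-0.00,-0.03], [-0.00,-0.01]]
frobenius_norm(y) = 0.07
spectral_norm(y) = 0.06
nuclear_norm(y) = 0.09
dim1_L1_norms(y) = [0.05, 0.06]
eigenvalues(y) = [0.05, -0.03]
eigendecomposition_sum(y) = [[0.03, -0.02],[-0.04, 0.02]] + [[-0.01, -0.01],[-0.02, -0.02]]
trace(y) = 0.02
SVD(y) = [[-0.39, 0.92],  [0.92, 0.39]] @ diag([0.06412547866378439, 0.028069965909144488]) @ [[-0.98,0.18], [-0.18,-0.98]]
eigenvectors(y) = [[0.67, 0.49], [-0.75, 0.87]]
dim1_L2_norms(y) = [0.04, 0.06]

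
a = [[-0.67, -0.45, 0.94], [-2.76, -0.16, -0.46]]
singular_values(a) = [2.86, 1.1]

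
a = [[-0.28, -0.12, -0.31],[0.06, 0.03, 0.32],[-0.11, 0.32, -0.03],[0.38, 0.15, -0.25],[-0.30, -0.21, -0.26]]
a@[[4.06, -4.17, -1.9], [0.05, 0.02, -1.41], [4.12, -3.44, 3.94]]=[[-2.42, 2.23, -0.52],[1.56, -1.35, 1.1],[-0.55, 0.57, -0.36],[0.52, -0.72, -1.92],[-2.30, 2.14, -0.16]]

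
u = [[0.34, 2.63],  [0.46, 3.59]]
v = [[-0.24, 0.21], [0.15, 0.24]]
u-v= [[0.58, 2.42],  [0.31, 3.35]]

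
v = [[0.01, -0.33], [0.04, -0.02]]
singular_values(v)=[0.33, 0.04]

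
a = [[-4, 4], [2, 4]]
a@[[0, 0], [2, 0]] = [[8, 0], [8, 0]]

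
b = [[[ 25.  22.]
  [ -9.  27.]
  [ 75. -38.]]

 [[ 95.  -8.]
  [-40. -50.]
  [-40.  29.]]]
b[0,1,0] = -9.0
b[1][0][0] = 95.0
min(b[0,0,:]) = 22.0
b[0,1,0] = -9.0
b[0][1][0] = -9.0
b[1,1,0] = -40.0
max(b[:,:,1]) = 29.0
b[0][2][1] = -38.0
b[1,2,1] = 29.0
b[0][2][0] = 75.0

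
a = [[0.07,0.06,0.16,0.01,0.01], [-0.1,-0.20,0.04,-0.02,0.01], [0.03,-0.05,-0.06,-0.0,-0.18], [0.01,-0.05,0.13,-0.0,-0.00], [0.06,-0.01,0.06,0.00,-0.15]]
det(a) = -0.00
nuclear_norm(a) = 0.73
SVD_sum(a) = [[0.03, 0.08, 0.03, 0.01, 0.06], [-0.04, -0.12, -0.04, -0.01, -0.09], [-0.04, -0.11, -0.04, -0.01, -0.08], [-0.00, -0.00, -0.0, -0.0, -0.0], [-0.02, -0.05, -0.02, -0.00, -0.03]] + [[0.04, 0.03, 0.01, 0.00, -0.06], [-0.06, -0.04, -0.02, -0.01, 0.09], [0.06, 0.04, 0.02, 0.01, -0.1], [0.01, 0.0, 0.00, 0.00, -0.01], [0.08, 0.05, 0.03, 0.01, -0.12]] + [[0.0, -0.05, 0.12, -0.0, 0.01], [0.0, -0.04, 0.10, -0.00, 0.01], [-0.00, 0.02, -0.04, 0.0, -0.0], [0.0, -0.05, 0.13, -0.0, 0.01], [0.0, -0.02, 0.05, -0.0, 0.00]] + [[0.00, -0.0, -0.0, 0.0, 0.0],  [-0.0, 0.00, 0.00, -0.0, -0.00],  [0.0, -0.00, -0.00, 0.00, 0.00],  [0.0, -0.0, -0.0, 0.00, 0.00],  [-0.0, 0.0, 0.0, -0.0, -0.0]] + [[0.00, -0.00, -0.0, -0.00, 0.0], [0.0, -0.0, -0.00, -0.00, 0.0], [0.00, -0.0, -0.0, -0.00, 0.0], [-0.0, 0.00, 0.00, 0.00, -0.00], [-0.00, 0.00, 0.00, 0.0, -0.00]]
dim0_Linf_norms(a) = [0.1, 0.2, 0.16, 0.02, 0.18]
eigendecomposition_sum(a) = [[-0.03+0.02j, 0.02+0.05j, -0.05j, 0.00+0.01j, 0.12-0.02j], [-0.01-0.06j, -0.10-0.01j, 0.07+0.05j, (-0.01-0j), (-0.08+0.19j)], [0.03-0.02j, -0.02-0.06j, (-0.01+0.06j), -0.00-0.01j, -0.13+0.01j], [(-0.02-0.01j), (-0.03+0.03j), 0.03-0.01j, -0.00+0.00j, 0.04+0.07j], [(0.01-0.01j), -0.01-0.01j, 0.00+0.01j, (-0-0j), -0.03+0.01j]] + [[-0.03-0.02j, 0.02-0.05j, 0.05j, 0.00-0.01j, 0.12+0.02j], [-0.01+0.06j, (-0.1+0.01j), (0.07-0.05j), -0.01+0.00j, -0.08-0.19j], [0.03+0.02j, -0.02+0.06j, -0.01-0.06j, (-0+0.01j), -0.13-0.01j], [-0.02+0.01j, (-0.03-0.03j), 0.03+0.01j, (-0-0j), (0.04-0.07j)], [(0.01+0.01j), (-0.01+0.01j), -0.01j, -0.00+0.00j, -0.03-0.01j]] + [[(0.06-0j), -0.00-0.00j, 0.07-0.00j, (0.01+0j), -0.06+0.00j], [-0.03+0.00j, 0.00+0.00j, (-0.03+0j), -0.01-0.00j, 0.03-0.00j], [(-0+0j), 0j, -0.00+0.00j, (-0-0j), 0.00-0.00j], [0.04-0.00j, -0.00-0.00j, (0.04-0j), 0.01+0.00j, -0.04+0.00j], [0.02-0.00j, (-0-0j), 0.02-0.00j, 0.00+0.00j, (-0.02+0j)]] + [[0.07-0.00j, (0.01-0j), 0.09-0.00j, -0.01+0.00j, -0.16+0.00j], [-0.06+0.00j, (-0.01+0j), (-0.08+0j), (0.01-0j), (0.14-0j)], [(-0.03+0j), (-0.01+0j), (-0.05+0j), 0.00-0.00j, (0.09-0j)], [0.02-0.00j, 0.00-0.00j, 0.02-0.00j, -0.00+0.00j, -0.04+0.00j], [0.03-0.00j, 0.00-0.00j, (0.04-0j), -0.00+0.00j, (-0.07+0j)]] + [[0.00-0.00j, 0.00-0.00j, -0j, (-0+0j), -0.00+0.00j], [(-0+0j), (-0+0j), -0.00+0.00j, -0j, 0.00-0.00j], [(-0+0j), (-0+0j), -0.00+0.00j, -0j, 0.00-0.00j], [-0.00+0.00j, (-0+0j), -0.00+0.00j, 0.00-0.00j, -0j], [-0j, -0j, -0j, (-0+0j), -0.00+0.00j]]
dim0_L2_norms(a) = [0.14, 0.22, 0.23, 0.02, 0.23]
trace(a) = -0.34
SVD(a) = [[-0.44, -0.32, 0.55, 0.16, 0.61], [0.63, 0.50, 0.48, -0.14, 0.31], [0.59, -0.51, -0.20, 0.56, 0.19], [0.00, -0.04, 0.61, 0.41, -0.68], [0.25, -0.62, 0.23, -0.69, -0.17]] @ diag([0.24973578219094092, 0.24483487408442484, 0.22961058424447026, 0.008176416162370735, 0.00022214228649453306]) @ [[-0.25, -0.74, -0.26, -0.07, -0.56],[-0.51, -0.34, -0.18, -0.05, 0.77],[0.02, -0.37, 0.93, -0.02, 0.06],[0.66, -0.40, -0.18, 0.55, 0.26],[0.49, -0.17, -0.11, -0.83, 0.17]]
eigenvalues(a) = [(-0.16+0.08j), (-0.16-0.08j), (0.05+0j), (-0.06+0j), 0j]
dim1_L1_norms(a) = [0.31, 0.37, 0.32, 0.19, 0.28]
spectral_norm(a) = 0.25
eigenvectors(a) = [[(0.22+0.35j), (0.22-0.35j), -0.78+0.00j, (-0.67+0j), (0.48+0j)], [-0.72+0.00j, -0.72-0.00j, (0.35+0j), (0.58+0j), (-0.17+0j)], [(-0.2-0.42j), (-0.2+0.42j), 0.03+0.00j, 0.35+0.00j, (-0.1+0j)], [(-0.18+0.22j), (-0.18-0.22j), -0.46+0.00j, -0.17+0.00j, (-0.84+0j)], [(-0.06-0.09j), (-0.06+0.09j), -0.25+0.00j, (-0.27+0j), (0.16+0j)]]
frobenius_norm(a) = 0.42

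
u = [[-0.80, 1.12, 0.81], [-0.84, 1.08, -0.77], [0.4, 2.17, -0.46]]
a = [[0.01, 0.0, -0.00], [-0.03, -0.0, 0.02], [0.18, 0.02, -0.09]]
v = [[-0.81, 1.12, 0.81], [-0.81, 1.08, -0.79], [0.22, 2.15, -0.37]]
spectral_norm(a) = 0.21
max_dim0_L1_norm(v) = 4.35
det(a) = -0.00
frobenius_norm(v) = 3.13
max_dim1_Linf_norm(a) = 0.18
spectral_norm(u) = 2.72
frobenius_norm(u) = 3.18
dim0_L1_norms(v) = [1.84, 4.35, 1.97]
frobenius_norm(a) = 0.21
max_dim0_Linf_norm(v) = 2.15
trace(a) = -0.08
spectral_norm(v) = 2.72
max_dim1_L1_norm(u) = 3.03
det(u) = -3.54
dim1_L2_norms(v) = [1.6, 1.56, 2.19]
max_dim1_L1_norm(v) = 2.74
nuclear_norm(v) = 4.90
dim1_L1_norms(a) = [0.01, 0.05, 0.29]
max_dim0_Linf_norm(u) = 2.17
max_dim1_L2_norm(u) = 2.25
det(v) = -3.19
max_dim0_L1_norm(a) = 0.22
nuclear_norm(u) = 5.02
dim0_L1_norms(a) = [0.22, 0.02, 0.11]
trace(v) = -0.10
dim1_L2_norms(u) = [1.6, 1.57, 2.25]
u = v + a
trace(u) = -0.18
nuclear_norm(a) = 0.22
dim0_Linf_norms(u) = [0.84, 2.17, 0.81]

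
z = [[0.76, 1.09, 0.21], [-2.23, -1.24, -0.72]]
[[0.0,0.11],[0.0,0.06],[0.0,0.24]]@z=[[-0.25, -0.14, -0.08],  [-0.13, -0.07, -0.04],  [-0.54, -0.3, -0.17]]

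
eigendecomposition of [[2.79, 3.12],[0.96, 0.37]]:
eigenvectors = [[0.96,-0.68], [0.28,0.73]]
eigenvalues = [3.69, -0.53]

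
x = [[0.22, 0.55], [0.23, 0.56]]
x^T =[[0.22, 0.23], [0.55, 0.56]]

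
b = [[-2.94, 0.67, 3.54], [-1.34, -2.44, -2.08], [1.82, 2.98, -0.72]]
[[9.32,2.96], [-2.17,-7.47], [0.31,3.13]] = b @ [[-2.10, 1.45], [1.53, 0.63], [0.6, 1.92]]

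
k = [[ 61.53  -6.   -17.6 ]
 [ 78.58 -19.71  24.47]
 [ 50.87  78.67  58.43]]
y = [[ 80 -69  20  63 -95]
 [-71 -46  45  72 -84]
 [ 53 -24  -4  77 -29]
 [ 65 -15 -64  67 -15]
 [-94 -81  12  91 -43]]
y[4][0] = -94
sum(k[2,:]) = 187.97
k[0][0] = 61.53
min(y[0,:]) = -95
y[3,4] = -15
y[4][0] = -94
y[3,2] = -64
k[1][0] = 78.58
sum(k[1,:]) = 83.34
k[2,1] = 78.67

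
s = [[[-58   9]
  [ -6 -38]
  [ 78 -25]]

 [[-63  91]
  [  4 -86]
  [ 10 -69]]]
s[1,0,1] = 91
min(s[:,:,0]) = -63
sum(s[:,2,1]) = -94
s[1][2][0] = 10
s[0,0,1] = 9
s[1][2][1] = -69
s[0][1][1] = -38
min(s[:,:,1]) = -86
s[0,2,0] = 78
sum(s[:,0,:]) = -21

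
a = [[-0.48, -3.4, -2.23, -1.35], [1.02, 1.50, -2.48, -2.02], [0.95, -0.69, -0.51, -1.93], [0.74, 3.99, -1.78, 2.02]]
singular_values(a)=[6.02, 4.43, 2.27, 0.49]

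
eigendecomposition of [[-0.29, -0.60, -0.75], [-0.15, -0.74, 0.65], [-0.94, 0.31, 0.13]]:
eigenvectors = [[(0.58+0j), (-0.15-0.56j), (-0.15+0.56j)],[-0.33+0.00j, (-0.67+0j), (-0.67-0j)],[(-0.74+0j), 0.18-0.43j, (0.18+0.43j)]]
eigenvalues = [(1+0j), (-0.95+0.3j), (-0.95-0.3j)]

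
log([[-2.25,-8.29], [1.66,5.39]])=[[-2.53, -6.03], [1.21, 3.03]]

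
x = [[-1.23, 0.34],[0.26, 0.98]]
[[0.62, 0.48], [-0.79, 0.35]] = x @ [[-0.68, -0.27], [-0.63, 0.43]]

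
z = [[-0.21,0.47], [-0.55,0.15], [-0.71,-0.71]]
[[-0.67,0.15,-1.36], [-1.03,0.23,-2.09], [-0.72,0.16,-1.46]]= z @ [[1.69, -0.37, 3.42], [-0.68, 0.15, -1.37]]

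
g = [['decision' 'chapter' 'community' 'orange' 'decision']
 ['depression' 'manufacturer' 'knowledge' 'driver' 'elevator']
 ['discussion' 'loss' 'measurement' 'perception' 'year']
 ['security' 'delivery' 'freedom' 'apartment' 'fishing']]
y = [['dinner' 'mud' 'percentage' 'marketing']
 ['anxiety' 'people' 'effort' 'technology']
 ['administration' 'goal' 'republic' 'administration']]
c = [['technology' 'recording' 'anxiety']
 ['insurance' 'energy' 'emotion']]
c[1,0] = 'insurance'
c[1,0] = 'insurance'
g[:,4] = ['decision', 'elevator', 'year', 'fishing']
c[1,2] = 'emotion'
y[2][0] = 'administration'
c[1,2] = 'emotion'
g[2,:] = ['discussion', 'loss', 'measurement', 'perception', 'year']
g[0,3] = 'orange'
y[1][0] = 'anxiety'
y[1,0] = 'anxiety'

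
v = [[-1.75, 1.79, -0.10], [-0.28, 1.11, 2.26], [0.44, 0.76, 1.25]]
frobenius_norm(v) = 3.88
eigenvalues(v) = [(-0.99+0.46j), (-0.99-0.46j), (2.58+0j)]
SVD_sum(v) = [[-0.51,1.10,1.13],[-0.73,1.57,1.61],[-0.38,0.81,0.83]] + [[-1.28, 0.65, -1.21], [0.6, -0.31, 0.57], [0.57, -0.29, 0.54]] + [[0.04, 0.04, -0.02], [-0.15, -0.15, 0.08], [0.24, 0.24, -0.13]]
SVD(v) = [[-0.53, 0.84, 0.13], [-0.75, -0.39, -0.53], [-0.39, -0.38, 0.84]] @ diag([3.135040255405004, 2.2384129933088195, 0.4352354171897981]) @ [[0.31, -0.66, -0.68], [-0.68, 0.35, -0.65], [0.67, 0.66, -0.34]]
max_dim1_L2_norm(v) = 2.53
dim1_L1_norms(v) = [3.64, 3.65, 2.45]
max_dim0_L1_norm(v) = 3.66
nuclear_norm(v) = 5.81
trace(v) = 0.61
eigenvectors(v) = [[(-0.86+0j), (-0.86-0j), 0.31+0.00j],[(-0.35-0.21j), -0.35+0.21j, (0.78+0j)],[(0.26+0.13j), 0.26-0.13j, 0.55+0.00j]]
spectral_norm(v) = 3.14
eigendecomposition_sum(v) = [[-0.90-0.67j,0.66+1.20j,-0.44-1.34j], [-0.20-0.50j,(-0.03+0.66j),(0.15-0.66j)], [0.18+0.34j,-0.03-0.47j,(-0.06+0.47j)]] + [[-0.90+0.67j, (0.66-1.2j), -0.44+1.34j], [-0.20+0.50j, (-0.03-0.66j), (0.15+0.66j)], [(0.18-0.34j), (-0.03+0.47j), (-0.06-0.47j)]] + [[0.05-0.00j, (0.46+0j), 0.78-0.00j],  [0.12-0.00j, (1.16+0j), (1.96-0j)],  [0.09-0.00j, (0.81+0j), 1.37-0.00j]]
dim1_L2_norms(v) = [2.51, 2.53, 1.53]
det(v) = 3.05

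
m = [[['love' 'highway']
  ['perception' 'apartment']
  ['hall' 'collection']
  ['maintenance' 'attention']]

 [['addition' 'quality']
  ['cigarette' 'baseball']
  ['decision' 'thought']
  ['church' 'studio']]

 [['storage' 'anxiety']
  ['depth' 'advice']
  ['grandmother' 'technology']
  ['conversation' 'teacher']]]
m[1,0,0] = 'addition'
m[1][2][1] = 'thought'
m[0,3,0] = 'maintenance'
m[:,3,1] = ['attention', 'studio', 'teacher']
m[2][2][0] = 'grandmother'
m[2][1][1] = 'advice'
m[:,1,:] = [['perception', 'apartment'], ['cigarette', 'baseball'], ['depth', 'advice']]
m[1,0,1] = 'quality'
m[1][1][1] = 'baseball'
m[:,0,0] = ['love', 'addition', 'storage']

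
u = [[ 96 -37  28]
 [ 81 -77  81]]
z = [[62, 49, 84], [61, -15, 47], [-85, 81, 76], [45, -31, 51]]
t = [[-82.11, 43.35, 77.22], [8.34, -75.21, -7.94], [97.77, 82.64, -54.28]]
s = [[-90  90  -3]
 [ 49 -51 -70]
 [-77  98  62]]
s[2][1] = 98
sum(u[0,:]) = 87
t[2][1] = 82.64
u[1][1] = -77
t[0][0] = -82.11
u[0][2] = 28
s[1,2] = -70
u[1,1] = -77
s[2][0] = -77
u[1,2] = 81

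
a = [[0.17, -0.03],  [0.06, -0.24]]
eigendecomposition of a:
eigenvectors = [[0.99, 0.07], [0.15, 1.0]]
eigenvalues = [0.17, -0.24]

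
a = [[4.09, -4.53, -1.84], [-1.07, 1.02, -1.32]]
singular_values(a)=[6.46, 1.67]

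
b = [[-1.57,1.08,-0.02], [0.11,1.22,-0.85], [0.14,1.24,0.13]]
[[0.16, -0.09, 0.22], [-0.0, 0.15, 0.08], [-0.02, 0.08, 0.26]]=b @ [[-0.1, 0.10, -0.01], [-0.0, 0.06, 0.19], [-0.01, -0.08, 0.18]]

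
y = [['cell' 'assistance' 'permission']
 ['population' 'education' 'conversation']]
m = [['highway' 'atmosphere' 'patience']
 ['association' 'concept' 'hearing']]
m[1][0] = 'association'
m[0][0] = 'highway'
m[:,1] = ['atmosphere', 'concept']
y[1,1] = 'education'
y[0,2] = 'permission'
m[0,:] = ['highway', 'atmosphere', 'patience']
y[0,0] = 'cell'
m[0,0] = 'highway'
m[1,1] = 'concept'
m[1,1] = 'concept'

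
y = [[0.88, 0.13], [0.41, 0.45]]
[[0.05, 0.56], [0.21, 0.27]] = y@ [[-0.01, 0.63], [0.47, 0.02]]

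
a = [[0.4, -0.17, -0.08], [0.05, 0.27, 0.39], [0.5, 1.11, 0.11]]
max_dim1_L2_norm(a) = 1.22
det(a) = -0.19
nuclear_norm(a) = 2.05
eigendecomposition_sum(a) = [[-6.95, -5.19, -2.78], [6.43, 4.8, 2.58], [6.95, 5.19, 2.78]] + [[7.35, 5.02, 2.7], [-6.32, -4.32, -2.32], [-6.58, -4.49, -2.42]] + [[-0.0, -0.00, 0.0], [-0.06, -0.22, 0.13], [0.12, 0.41, -0.26]]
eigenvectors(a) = [[-0.59, 0.63, -0.01],[0.55, -0.54, -0.46],[0.59, -0.56, 0.89]]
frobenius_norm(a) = 1.38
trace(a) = 0.78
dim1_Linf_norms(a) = [0.4, 0.39, 1.11]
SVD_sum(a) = [[-0.0,-0.01,-0.0], [0.13,0.30,0.05], [0.48,1.1,0.2]] + [[0.34, -0.11, -0.21], [-0.19, 0.06, 0.11], [0.05, -0.02, -0.03]] + [[0.06,-0.05,0.13],  [0.11,-0.09,0.22],  [-0.03,0.02,-0.06]]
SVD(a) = [[0.01, 0.87, -0.49], [-0.26, -0.47, -0.84], [-0.97, 0.14, 0.22]] @ diag([1.2622439361882636, 0.4762858407019963, 0.3112748680872758]) @ [[-0.39, -0.91, -0.17], [0.82, -0.26, -0.5], [-0.41, 0.33, -0.85]]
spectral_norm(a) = 1.26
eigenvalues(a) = [0.64, 0.62, -0.48]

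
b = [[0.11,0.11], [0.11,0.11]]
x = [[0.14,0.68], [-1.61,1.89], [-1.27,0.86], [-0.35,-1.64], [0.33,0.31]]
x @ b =[[0.09, 0.09], [0.03, 0.03], [-0.05, -0.05], [-0.22, -0.22], [0.07, 0.07]]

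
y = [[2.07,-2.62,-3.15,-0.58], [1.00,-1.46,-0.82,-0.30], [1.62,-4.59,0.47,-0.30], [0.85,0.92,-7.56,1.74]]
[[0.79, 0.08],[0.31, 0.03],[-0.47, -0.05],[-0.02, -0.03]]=y@[[0.65, 0.07], [0.37, 0.04], [-0.02, -0.0], [-0.61, -0.07]]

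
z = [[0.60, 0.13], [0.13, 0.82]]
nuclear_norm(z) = 1.42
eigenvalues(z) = [0.54, 0.88]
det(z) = 0.48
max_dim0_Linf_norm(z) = 0.82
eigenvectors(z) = [[-0.91,-0.42],  [0.42,-0.91]]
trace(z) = 1.42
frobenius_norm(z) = 1.03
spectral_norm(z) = 0.88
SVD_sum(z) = [[0.16,0.34],[0.34,0.72]] + [[0.44, -0.21], [-0.21, 0.1]]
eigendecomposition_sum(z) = [[0.44, -0.21], [-0.21, 0.10]] + [[0.16, 0.34],[0.34, 0.72]]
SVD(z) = [[0.42,0.91], [0.91,-0.42]] @ diag([0.8802938636592641, 0.5397061363407358]) @ [[0.42,0.91], [0.91,-0.42]]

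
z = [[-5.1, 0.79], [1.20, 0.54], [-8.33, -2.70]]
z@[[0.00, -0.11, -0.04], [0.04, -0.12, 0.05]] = [[0.03, 0.47, 0.24], [0.02, -0.20, -0.02], [-0.11, 1.24, 0.20]]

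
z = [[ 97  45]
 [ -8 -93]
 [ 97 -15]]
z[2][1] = -15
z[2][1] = -15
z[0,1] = 45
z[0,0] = 97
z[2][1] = -15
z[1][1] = -93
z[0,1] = 45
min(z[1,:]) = -93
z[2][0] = 97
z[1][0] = -8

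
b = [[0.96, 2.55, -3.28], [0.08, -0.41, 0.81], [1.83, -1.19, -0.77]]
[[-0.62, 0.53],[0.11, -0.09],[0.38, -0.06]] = b @[[0.05, 0.04],[-0.25, 0.14],[0.01, -0.04]]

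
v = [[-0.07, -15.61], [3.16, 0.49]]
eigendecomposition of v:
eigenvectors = [[0.91+0.00j, 0.91-0.00j], [-0.02-0.41j, -0.02+0.41j]]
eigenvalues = [(0.21+7.02j), (0.21-7.02j)]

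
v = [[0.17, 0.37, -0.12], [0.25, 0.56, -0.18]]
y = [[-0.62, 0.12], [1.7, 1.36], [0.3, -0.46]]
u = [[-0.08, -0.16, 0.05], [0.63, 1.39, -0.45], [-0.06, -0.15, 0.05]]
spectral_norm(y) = 2.22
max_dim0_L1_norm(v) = 0.93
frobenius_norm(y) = 2.33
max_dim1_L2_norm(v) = 0.64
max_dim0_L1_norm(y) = 2.62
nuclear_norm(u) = 1.62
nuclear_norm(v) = 0.77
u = y @ v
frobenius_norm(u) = 1.61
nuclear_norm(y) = 2.94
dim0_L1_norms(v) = [0.42, 0.93, 0.3]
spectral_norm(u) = 1.61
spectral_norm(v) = 0.77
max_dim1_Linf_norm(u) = 1.39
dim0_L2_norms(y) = [1.83, 1.44]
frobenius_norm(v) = 0.77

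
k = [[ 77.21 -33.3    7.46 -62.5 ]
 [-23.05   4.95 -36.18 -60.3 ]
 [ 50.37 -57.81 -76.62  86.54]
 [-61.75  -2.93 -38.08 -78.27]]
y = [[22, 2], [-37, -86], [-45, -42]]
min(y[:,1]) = -86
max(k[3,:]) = -2.93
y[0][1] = 2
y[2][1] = -42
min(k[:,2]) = -76.62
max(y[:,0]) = 22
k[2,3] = 86.54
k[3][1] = -2.93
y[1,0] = -37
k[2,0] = 50.37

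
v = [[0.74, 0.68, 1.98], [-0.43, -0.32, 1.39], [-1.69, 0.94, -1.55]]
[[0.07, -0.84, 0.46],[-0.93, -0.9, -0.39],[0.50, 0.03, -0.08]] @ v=[[-0.36,0.75,-1.74], [0.36,-0.71,-2.49], [0.49,0.26,1.16]]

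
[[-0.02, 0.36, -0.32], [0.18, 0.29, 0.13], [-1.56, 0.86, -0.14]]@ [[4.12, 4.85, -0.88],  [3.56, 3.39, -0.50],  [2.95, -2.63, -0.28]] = [[0.26, 1.96, -0.07], [2.16, 1.51, -0.34], [-3.78, -4.28, 0.98]]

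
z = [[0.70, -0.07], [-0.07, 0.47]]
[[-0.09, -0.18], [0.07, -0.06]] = z @ [[-0.11, -0.27],[0.13, -0.16]]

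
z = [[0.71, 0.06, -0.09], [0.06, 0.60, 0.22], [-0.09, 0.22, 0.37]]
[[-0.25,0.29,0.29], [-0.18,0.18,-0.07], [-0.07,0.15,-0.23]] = z @ [[-0.35,0.47,0.33], [-0.21,0.07,0.05], [-0.15,0.48,-0.56]]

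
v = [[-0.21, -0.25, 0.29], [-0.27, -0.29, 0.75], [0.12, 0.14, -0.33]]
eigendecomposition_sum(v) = [[-0.18,  -0.20,  0.43], [-0.28,  -0.32,  0.67], [0.13,  0.15,  -0.31]] + [[-0.03, -0.03, -0.1], [0.01, 0.01, 0.04], [-0.01, -0.01, -0.02]] + [[0.00, -0.02, -0.04], [-0.0, 0.02, 0.04], [-0.00, 0.00, 0.00]]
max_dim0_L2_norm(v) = 0.87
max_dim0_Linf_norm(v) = 0.75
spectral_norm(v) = 1.02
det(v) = 0.00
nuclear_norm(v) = 1.16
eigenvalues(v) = [-0.81, -0.05, 0.02]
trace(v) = -0.83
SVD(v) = [[-0.41, 0.91, 0.06], [-0.83, -0.40, 0.38], [0.37, 0.11, 0.92]] @ diag([1.0167124238247032, 0.1391368400834439, 0.006065226466561749]) @ [[0.35, 0.39, -0.85], [-0.5, -0.69, -0.52], [-0.79, 0.61, -0.05]]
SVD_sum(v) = [[-0.15, -0.16, 0.36], [-0.30, -0.33, 0.72], [0.13, 0.15, -0.32]] + [[-0.06, -0.09, -0.07],[0.03, 0.04, 0.03],[-0.01, -0.01, -0.01]] + [[-0.00, 0.00, -0.00], [-0.00, 0.0, -0.0], [-0.00, 0.0, -0.00]]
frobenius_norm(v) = 1.03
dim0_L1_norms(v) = [0.6, 0.68, 1.37]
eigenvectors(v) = [[0.50, 0.91, -0.71], [0.79, -0.34, 0.70], [-0.36, 0.22, 0.04]]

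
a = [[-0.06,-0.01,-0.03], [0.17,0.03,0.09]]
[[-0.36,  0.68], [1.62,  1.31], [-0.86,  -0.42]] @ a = [[0.14, 0.02, 0.07], [0.13, 0.02, 0.07], [-0.02, -0.00, -0.01]]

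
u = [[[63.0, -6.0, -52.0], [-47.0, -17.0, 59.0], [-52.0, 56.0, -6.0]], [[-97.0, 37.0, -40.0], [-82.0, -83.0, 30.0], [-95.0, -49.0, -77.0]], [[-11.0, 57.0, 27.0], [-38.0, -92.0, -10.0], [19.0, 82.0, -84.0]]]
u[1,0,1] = 37.0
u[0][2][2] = -6.0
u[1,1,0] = -82.0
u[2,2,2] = -84.0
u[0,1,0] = -47.0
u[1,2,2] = -77.0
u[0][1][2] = 59.0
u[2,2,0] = 19.0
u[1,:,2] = [-40.0, 30.0, -77.0]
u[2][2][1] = 82.0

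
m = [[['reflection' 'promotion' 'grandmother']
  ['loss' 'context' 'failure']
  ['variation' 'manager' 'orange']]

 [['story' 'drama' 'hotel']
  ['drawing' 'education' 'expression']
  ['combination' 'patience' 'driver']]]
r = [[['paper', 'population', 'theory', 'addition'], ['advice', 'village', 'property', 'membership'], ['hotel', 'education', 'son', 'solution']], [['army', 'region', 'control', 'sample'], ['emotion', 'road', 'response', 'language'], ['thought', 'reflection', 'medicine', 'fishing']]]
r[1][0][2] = 'control'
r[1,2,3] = 'fishing'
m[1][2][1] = 'patience'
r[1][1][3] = 'language'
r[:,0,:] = [['paper', 'population', 'theory', 'addition'], ['army', 'region', 'control', 'sample']]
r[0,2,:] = ['hotel', 'education', 'son', 'solution']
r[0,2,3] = 'solution'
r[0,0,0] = 'paper'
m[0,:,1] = ['promotion', 'context', 'manager']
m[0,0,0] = 'reflection'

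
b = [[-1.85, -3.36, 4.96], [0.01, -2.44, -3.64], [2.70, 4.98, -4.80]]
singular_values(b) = [9.74, 4.32, 0.25]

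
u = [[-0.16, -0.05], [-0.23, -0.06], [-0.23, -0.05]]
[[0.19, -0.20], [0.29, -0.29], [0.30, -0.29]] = u@[[-1.66, 1.28], [1.56, -0.12]]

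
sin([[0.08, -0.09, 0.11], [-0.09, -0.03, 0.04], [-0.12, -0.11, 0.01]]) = [[0.08, -0.09, 0.11],[-0.09, -0.03, 0.04],[-0.12, -0.11, 0.01]]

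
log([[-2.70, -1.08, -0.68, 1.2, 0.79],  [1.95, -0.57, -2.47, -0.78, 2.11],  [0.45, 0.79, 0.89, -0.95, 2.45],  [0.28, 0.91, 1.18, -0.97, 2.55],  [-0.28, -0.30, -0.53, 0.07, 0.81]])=[[(1.97+6.24j),1.32+3.20j,(1.79+3.73j),(-0.17-0.66j),(-15.25-9.45j)], [-1.46-9.15j,(-2.23-4.89j),(1.12-7.56j),(-4.91+3.06j),20.73+18.65j], [4.13+3.45j,(3.67+1.81j),2.92+2.49j,(-0.23-0.79j),-14.43-6.19j], [6.31+2.28j,4.87+0.99j,(9.89-0.63j),-5.34+1.75j,-23.64+1.11j], [1.59+0.15j,(0.98+0.04j),1.31-0.31j,-0.98+0.38j,-5.40+0.69j]]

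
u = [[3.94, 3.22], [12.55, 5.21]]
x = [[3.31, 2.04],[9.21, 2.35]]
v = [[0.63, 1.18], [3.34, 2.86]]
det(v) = -2.14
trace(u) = 9.15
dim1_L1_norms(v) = [1.81, 6.2]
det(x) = -11.01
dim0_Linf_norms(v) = [3.34, 2.86]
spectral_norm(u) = 14.44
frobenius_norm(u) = 14.51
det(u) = -19.88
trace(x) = 5.66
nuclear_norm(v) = 5.04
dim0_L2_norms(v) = [3.4, 3.09]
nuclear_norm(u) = 15.82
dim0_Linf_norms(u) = [12.55, 5.21]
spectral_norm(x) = 10.21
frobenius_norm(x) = 10.27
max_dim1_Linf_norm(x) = 9.21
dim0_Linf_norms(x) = [9.21, 2.35]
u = v + x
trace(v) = 3.49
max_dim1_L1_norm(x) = 11.56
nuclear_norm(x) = 11.29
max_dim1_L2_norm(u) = 13.59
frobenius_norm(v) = 4.60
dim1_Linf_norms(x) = [3.31, 9.21]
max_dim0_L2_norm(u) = 13.15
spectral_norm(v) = 4.57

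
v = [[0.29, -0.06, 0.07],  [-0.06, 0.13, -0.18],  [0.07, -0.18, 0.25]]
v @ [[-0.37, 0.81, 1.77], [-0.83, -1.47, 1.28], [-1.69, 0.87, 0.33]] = [[-0.18,0.38,0.46], [0.22,-0.40,0.00], [-0.3,0.54,-0.02]]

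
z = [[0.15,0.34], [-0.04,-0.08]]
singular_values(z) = [0.38, 0.0]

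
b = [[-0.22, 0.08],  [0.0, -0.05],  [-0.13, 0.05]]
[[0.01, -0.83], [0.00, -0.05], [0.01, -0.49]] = b @ [[-0.05, 4.14], [-0.01, 1.03]]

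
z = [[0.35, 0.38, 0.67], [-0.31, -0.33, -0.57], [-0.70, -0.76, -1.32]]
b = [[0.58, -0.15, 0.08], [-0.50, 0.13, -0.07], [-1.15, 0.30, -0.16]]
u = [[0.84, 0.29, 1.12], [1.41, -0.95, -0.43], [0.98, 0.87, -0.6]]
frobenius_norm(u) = 2.68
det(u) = 3.33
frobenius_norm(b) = 1.44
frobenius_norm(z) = 2.01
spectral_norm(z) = 2.01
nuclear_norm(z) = 2.03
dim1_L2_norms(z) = [0.85, 0.73, 1.68]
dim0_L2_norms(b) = [1.38, 0.36, 0.19]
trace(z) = -1.30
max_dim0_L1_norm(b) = 2.23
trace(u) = -0.71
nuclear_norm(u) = 4.56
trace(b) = 0.55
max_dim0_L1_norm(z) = 2.56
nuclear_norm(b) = 1.44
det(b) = 0.00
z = b @ u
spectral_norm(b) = 1.44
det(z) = 0.00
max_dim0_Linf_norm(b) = 1.15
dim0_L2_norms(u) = [1.91, 1.32, 1.34]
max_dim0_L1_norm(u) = 3.23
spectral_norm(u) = 1.93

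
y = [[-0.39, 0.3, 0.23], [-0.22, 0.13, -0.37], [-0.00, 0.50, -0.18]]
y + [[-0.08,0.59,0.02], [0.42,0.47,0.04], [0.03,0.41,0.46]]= [[-0.47, 0.89, 0.25], [0.2, 0.6, -0.33], [0.03, 0.91, 0.28]]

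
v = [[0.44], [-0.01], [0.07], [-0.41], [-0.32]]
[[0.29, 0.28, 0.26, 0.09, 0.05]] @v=[[0.09]]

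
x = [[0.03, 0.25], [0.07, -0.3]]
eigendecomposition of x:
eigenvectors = [[0.98, -0.55], [0.18, 0.83]]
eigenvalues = [0.08, -0.35]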